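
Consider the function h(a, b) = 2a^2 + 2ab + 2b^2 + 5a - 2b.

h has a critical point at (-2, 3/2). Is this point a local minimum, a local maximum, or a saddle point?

The Hessian of h is constant: H = [[4, 2], [2, 4]].
det(H) = 4·4 − 2² = 12.
det(H) > 0 and tr(H) = 8 > 0, so H is positive definite and the point is a local minimum.

local minimum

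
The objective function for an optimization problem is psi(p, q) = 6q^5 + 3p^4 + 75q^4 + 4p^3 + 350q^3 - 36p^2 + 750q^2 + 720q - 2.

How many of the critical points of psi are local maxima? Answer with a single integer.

psi separates as a function of p plus a function of q, so ∇psi=0 decouples.
∂psi/∂p = 12p(p - 2)(p + 3) = 0 at p ∈ {-3, 0, 2}; ∂psi/∂q = 30(q + 1)(q + 2)(q + 3)(q + 4) = 0 at q ∈ {-4, -3, -2, -1}.
The Hessian is diagonal: diag(psi_pp, psi_qq). Second derivatives: psi_pp(-3)=180, psi_pp(0)=-72, psi_pp(2)=120; psi_qq(-4)=-180, psi_qq(-3)=60, psi_qq(-2)=-60, psi_qq(-1)=180.
Local maxima occur where both diagonal entries negative: (0, -4), (0, -2). Count: 2.

2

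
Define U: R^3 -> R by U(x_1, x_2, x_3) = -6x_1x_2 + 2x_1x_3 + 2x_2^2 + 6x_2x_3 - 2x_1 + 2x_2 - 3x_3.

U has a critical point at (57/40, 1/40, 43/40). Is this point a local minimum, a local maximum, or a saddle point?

saddle point

The Hessian is constant: H = [[0, -6, 2], [-6, 4, 6], [2, 6, 0]].
Leading principal minors: Δ₁ = 0, Δ₂ = -36, Δ₃ = -160.
The minors fit neither the all-positive nor the alternating-sign pattern, so H is indefinite: a saddle point.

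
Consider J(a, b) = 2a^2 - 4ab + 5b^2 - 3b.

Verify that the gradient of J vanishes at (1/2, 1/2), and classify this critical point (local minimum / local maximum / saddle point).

∇J = (4a - 4b, -4a + 10b - 3); substituting (1/2, 1/2) gives ∇J = (0, 0), so (1/2, 1/2) is indeed a critical point.
The Hessian of J is constant: H = [[4, -4], [-4, 10]].
det(H) = 4·10 − (-4)² = 24.
det(H) > 0 and tr(H) = 14 > 0, so H is positive definite and the point is a local minimum.

local minimum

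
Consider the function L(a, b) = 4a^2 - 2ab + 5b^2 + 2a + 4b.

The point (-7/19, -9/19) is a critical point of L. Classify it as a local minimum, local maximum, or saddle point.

The Hessian of L is constant: H = [[8, -2], [-2, 10]].
det(H) = 8·10 − (-2)² = 76.
det(H) > 0 and tr(H) = 18 > 0, so H is positive definite and the point is a local minimum.

local minimum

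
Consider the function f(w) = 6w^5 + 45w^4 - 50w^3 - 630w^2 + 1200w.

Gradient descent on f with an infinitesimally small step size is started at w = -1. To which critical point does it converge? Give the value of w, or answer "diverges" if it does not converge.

-4

f'(w) = 30(w - 2)(w - 1)(w + 4)(w + 5), so f'(-1) = 2160.
Gradient descent moves in the -f' direction, i.e. w is decreasing.
The nearest critical point in that direction is w = -4, where f'' = 900 > 0 (a local minimum). The iterate converges there.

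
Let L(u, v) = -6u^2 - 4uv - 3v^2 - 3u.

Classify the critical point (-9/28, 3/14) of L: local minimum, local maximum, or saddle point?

The Hessian of L is constant: H = [[-12, -4], [-4, -6]].
det(H) = (-12)·(-6) − (-4)² = 56.
det(H) > 0 and tr(H) = -18 < 0, so H is negative definite and the point is a local maximum.

local maximum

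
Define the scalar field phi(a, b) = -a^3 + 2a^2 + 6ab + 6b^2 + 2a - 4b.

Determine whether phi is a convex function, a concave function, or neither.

The term -a^3 is cubic, so the Hessian is not constant.
∂²phi/∂a² = -6a + 4, which takes both signs as a varies (negative for sufficiently large a). A diagonal entry of the Hessian changing sign means the Hessian is neither positive- nor negative-semidefinite on all of R^2.

neither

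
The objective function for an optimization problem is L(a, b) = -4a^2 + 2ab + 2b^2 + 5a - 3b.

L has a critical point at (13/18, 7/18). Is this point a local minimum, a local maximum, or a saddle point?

saddle point

The Hessian of L is constant: H = [[-8, 2], [2, 4]].
det(H) = (-8)·4 − 2² = -36.
Since det(H) < 0, H is indefinite and the critical point is a saddle point.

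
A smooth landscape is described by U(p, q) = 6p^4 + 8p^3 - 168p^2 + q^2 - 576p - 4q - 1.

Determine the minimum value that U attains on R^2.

U(p,q) separates as A(p) + B(q) − 1, so its minimum is min A + min B − 1.
A'(p) = 24(p - 4)(p + 2)(p + 3) vanishes at p ∈ {-3, -2, 4}; B'(q) = 2q - 4 vanishes at q ∈ {2}.
Local minima of A (where A''>0): A(-3)=486, A(4)=-2944. Local minima of B: B(2)=-4.
So the global minimum of U is A(4) + B(2) − 1 = -2944 − 4 − 1 = -2949, attained at (4, 2).

-2949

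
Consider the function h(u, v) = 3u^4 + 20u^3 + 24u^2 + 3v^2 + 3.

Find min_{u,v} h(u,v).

h(u,v) separates as P(u) + Q(v) + 3, so its minimum is min P + min Q + 3.
P'(u) = 12u(u + 1)(u + 4) vanishes at u ∈ {-4, -1, 0}; Q'(v) = 6v vanishes at v ∈ {0}.
Local minima of P (where P''>0): P(-4)=-128, P(0)=0. Local minima of Q: Q(0)=0.
So the global minimum of h is P(-4) + Q(0) + 3 = -128 + 0 + 3 = -125, attained at (-4, 0).

-125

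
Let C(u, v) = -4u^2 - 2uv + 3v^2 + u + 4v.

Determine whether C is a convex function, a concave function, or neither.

C is quadratic, so its Hessian is the constant matrix H = [[-8, -2], [-2, 6]].
det(H) = -52, tr(H) = -2.
det(H) < 0, so H is indefinite: neither convex nor concave.

neither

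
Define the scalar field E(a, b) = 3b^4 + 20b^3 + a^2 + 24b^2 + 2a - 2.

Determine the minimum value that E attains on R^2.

-131

E(a,b) separates as P(a) + Q(b) − 2, so its minimum is min P + min Q − 2.
P'(a) = 2a + 2 vanishes at a ∈ {-1}; Q'(b) = 12b(b + 1)(b + 4) vanishes at b ∈ {-4, -1, 0}.
Local minima of P (where P''>0): P(-1)=-1. Local minima of Q: Q(-4)=-128, Q(0)=0.
So the global minimum of E is P(-1) + Q(-4) − 2 = -1 − 128 − 2 = -131, attained at (-1, -4).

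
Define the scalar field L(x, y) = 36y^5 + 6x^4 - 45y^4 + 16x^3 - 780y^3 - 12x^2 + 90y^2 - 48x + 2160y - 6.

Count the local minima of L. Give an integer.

L separates as a function of x plus a function of y, so ∇L=0 decouples.
∂L/∂x = 24(x - 1)(x + 1)(x + 2) = 0 at x ∈ {-2, -1, 1}; ∂L/∂y = 180(y - 4)(y - 1)(y + 1)(y + 3) = 0 at y ∈ {-3, -1, 1, 4}.
The Hessian is diagonal: diag(L_xx, L_yy). Second derivatives: L_xx(-2)=72, L_xx(-1)=-48, L_xx(1)=144; L_yy(-3)=-10080, L_yy(-1)=3600, L_yy(1)=-4320, L_yy(4)=18900.
Local minima occur where both diagonal entries positive: (-2, -1), (-2, 4), (1, -1), (1, 4). Count: 4.

4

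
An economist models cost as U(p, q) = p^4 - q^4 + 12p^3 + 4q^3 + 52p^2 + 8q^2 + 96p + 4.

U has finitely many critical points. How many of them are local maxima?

U separates as a function of p plus a function of q, so ∇U=0 decouples.
∂U/∂p = 4(p + 2)(p + 3)(p + 4) = 0 at p ∈ {-4, -3, -2}; ∂U/∂q = -4q(q - 4)(q + 1) = 0 at q ∈ {-1, 0, 4}.
The Hessian is diagonal: diag(U_pp, U_qq). Second derivatives: U_pp(-4)=8, U_pp(-3)=-4, U_pp(-2)=8; U_qq(-1)=-20, U_qq(0)=16, U_qq(4)=-80.
Local maxima occur where both diagonal entries negative: (-3, -1), (-3, 4). Count: 2.

2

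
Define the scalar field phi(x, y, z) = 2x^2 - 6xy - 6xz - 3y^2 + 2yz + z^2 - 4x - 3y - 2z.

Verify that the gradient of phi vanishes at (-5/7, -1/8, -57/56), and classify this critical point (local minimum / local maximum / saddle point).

∇phi = (4x - 6y - 6z - 4, -6x - 6y + 2z - 3, -6x + 2y + 2z - 2); substituting (-5/7, -1/8, -57/56) gives ∇phi = (0, 0, 0), so (-5/7, -1/8, -57/56) is indeed a critical point.
The Hessian is constant: H = [[4, -6, -6], [-6, -6, 2], [-6, 2, 2]].
Leading principal minors: Δ₁ = 4, Δ₂ = -60, Δ₃ = 224.
The minors fit neither the all-positive nor the alternating-sign pattern, so H is indefinite: a saddle point.

saddle point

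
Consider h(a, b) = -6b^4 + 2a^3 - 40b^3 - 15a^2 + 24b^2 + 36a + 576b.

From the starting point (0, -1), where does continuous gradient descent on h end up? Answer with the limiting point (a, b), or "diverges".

h is separable, so gradient descent decouples: a follows -∂h/∂a, b follows -∂h/∂b.
∂h/∂a = 6(a - 3)(a - 2); at a=0 this is 36, so a decreases.
∂h/∂b = -24(b - 2)(b + 3)(b + 4); at b=-1 this is 432, so b decreases.
The a-coordinate has no critical point in that direction and runs off to infinity.

diverges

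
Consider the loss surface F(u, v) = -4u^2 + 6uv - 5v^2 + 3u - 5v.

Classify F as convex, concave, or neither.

concave

F is quadratic, so its Hessian is the constant matrix H = [[-8, 6], [6, -10]].
det(H) = 44, tr(H) = -18.
det(H) > 0 and tr(H) < 0, so H is negative definite everywhere: concave.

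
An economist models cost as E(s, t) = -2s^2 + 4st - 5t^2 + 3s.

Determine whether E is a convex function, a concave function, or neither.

concave

E is quadratic, so its Hessian is the constant matrix H = [[-4, 4], [4, -10]].
det(H) = 24, tr(H) = -14.
det(H) > 0 and tr(H) < 0, so H is negative definite everywhere: concave.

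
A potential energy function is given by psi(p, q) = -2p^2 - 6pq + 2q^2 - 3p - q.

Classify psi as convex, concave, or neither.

neither

psi is quadratic, so its Hessian is the constant matrix H = [[-4, -6], [-6, 4]].
det(H) = -52, tr(H) = 0.
det(H) < 0, so H is indefinite: neither convex nor concave.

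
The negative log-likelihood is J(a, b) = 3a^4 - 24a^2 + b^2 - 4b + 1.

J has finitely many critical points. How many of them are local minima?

J separates as a function of a plus a function of b, so ∇J=0 decouples.
∂J/∂a = 12a(a - 2)(a + 2) = 0 at a ∈ {-2, 0, 2}; ∂J/∂b = 2(b - 2) = 0 at b ∈ {2}.
The Hessian is diagonal: diag(J_aa, J_bb). Second derivatives: J_aa(-2)=96, J_aa(0)=-48, J_aa(2)=96; J_bb(2)=2.
Local minima occur where both diagonal entries positive: (-2, 2), (2, 2). Count: 2.

2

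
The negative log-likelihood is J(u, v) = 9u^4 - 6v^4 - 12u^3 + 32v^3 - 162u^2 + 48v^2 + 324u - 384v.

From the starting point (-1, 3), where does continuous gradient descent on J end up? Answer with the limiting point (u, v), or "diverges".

J is separable, so gradient descent decouples: u follows -∂J/∂u, v follows -∂J/∂v.
∂J/∂u = 36(u - 3)(u - 1)(u + 3); at u=-1 this is 576, so u decreases.
∂J/∂v = -24(v - 4)(v - 2)(v + 2); at v=3 this is 120, so v decreases.
u converges to its nearest critical value -3 (a local min of the u-part); v converges to 2. The iterate converges to (-3, 2).

(-3, 2)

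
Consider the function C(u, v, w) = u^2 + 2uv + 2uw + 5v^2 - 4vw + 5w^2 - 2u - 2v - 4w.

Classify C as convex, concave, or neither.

C is quadratic, so its Hessian is the constant matrix H = [[2, 2, 2], [2, 10, -4], [2, -4, 10]].
Leading principal minors: 2, 16, 56.
All positive ⇒ H ≻ 0 ⇒ convex.

convex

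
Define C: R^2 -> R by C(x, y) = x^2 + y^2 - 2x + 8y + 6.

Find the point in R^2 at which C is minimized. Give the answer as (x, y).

(1, -4)

C(x,y) separates as P(x) + Q(y) + 6, so its minimum is min P + min Q + 6.
P'(x) = 2x - 2 vanishes at x ∈ {1}; Q'(y) = 2y + 8 vanishes at y ∈ {-4}.
Local minima of P (where P''>0): P(1)=-1. Local minima of Q: Q(-4)=-16.
So the global minimum of C is P(1) + Q(-4) + 6 = -1 − 16 + 6 = -11, attained at (1, -4).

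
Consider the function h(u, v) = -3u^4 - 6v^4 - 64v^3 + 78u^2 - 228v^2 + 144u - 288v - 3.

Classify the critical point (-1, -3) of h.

The mixed partial ∂²h/∂u∂v is 0, so the Hessian at any point is diag(h_uu, h_vv) = diag(12(-3u^2 + 13), -24(3v^2 + 16v + 19)).
At (-1, -3): H = diag(120, 48).
Both eigenvalues are positive, so H is positive definite: a local minimum.

local minimum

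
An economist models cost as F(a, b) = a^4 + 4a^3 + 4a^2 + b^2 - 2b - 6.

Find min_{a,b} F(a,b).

F(a,b) separates as P(a) + Q(b) − 6, so its minimum is min P + min Q − 6.
P'(a) = 4a(a + 1)(a + 2) vanishes at a ∈ {-2, -1, 0}; Q'(b) = 2b - 2 vanishes at b ∈ {1}.
Local minima of P (where P''>0): P(-2)=0, P(0)=0. Local minima of Q: Q(1)=-1.
So the global minimum of F is P(-2) + Q(1) − 6 = 0 − 1 − 6 = -7, attained at (-2, 1).

-7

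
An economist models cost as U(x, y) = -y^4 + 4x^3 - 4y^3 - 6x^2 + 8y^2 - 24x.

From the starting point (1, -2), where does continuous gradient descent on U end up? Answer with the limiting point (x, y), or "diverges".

U is separable, so gradient descent decouples: x follows -∂U/∂x, y follows -∂U/∂y.
∂U/∂x = 12(x - 2)(x + 1); at x=1 this is -24, so x increases.
∂U/∂y = -4y(y - 1)(y + 4); at y=-2 this is -48, so y increases.
x converges to its nearest critical value 2 (a local min of the x-part); y converges to 0. The iterate converges to (2, 0).

(2, 0)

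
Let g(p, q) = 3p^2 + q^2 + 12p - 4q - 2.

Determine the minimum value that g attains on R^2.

g(p,q) separates as A(p) + B(q) − 2, so its minimum is min A + min B − 2.
A'(p) = 6p + 12 vanishes at p ∈ {-2}; B'(q) = 2q - 4 vanishes at q ∈ {2}.
Local minima of A (where A''>0): A(-2)=-12. Local minima of B: B(2)=-4.
So the global minimum of g is A(-2) + B(2) − 2 = -12 − 4 − 2 = -18, attained at (-2, 2).

-18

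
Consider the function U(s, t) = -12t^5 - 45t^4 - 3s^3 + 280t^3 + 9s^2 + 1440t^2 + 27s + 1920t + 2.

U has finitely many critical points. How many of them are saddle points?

4

U separates as a function of s plus a function of t, so ∇U=0 decouples.
∂U/∂s = -9(s - 3)(s + 1) = 0 at s ∈ {-1, 3}; ∂U/∂t = -60(t - 4)(t + 1)(t + 2)(t + 4) = 0 at t ∈ {-4, -2, -1, 4}.
The Hessian is diagonal: diag(U_ss, U_tt). Second derivatives: U_ss(-1)=36, U_ss(3)=-36; U_tt(-4)=2880, U_tt(-2)=-720, U_tt(-1)=900, U_tt(4)=-14400.
Saddle points occur where the two diagonal entries have opposite signs: (-1, -2), (-1, 4), (3, -4), (3, -1). Count: 4.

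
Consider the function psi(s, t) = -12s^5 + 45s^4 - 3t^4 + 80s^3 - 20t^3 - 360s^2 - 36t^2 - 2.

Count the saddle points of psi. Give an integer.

6

psi separates as a function of s plus a function of t, so ∇psi=0 decouples.
∂psi/∂s = -60s(s - 3)(s - 2)(s + 2) = 0 at s ∈ {-2, 0, 2, 3}; ∂psi/∂t = -12t(t + 2)(t + 3) = 0 at t ∈ {-3, -2, 0}.
The Hessian is diagonal: diag(psi_ss, psi_tt). Second derivatives: psi_ss(-2)=2400, psi_ss(0)=-720, psi_ss(2)=480, psi_ss(3)=-900; psi_tt(-3)=-36, psi_tt(-2)=24, psi_tt(0)=-72.
Saddle points occur where the two diagonal entries have opposite signs: (-2, -3), (-2, 0), (0, -2), (2, -3), (2, 0), (3, -2). Count: 6.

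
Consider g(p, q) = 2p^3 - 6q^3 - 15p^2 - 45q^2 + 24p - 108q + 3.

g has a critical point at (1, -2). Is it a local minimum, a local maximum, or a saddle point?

local maximum

The mixed partial ∂²g/∂p∂q is 0, so the Hessian at any point is diag(g_pp, g_qq) = diag(6(2p - 5), -18(2q + 5)).
At (1, -2): H = diag(-18, -18).
Both eigenvalues are negative, so H is negative definite: a local maximum.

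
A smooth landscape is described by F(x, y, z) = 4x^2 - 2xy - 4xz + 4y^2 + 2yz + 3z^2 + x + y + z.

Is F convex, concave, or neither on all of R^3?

F is quadratic, so its Hessian is the constant matrix H = [[8, -2, -4], [-2, 8, 2], [-4, 2, 6]].
Leading principal minors: 8, 60, 232.
All positive ⇒ H ≻ 0 ⇒ convex.

convex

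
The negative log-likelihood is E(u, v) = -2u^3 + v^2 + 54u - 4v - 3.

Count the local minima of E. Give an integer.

1

E separates as a function of u plus a function of v, so ∇E=0 decouples.
∂E/∂u = -6(u - 3)(u + 3) = 0 at u ∈ {-3, 3}; ∂E/∂v = 2(v - 2) = 0 at v ∈ {2}.
The Hessian is diagonal: diag(E_uu, E_vv). Second derivatives: E_uu(-3)=36, E_uu(3)=-36; E_vv(2)=2.
Local minima occur where both diagonal entries positive: (-3, 2). Count: 1.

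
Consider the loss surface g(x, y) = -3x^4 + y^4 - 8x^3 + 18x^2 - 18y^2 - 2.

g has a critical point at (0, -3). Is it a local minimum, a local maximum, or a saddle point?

The mixed partial ∂²g/∂x∂y is 0, so the Hessian at any point is diag(g_xx, g_yy) = diag(12(-3x^2 - 4x + 3), 12(y^2 - 3)).
At (0, -3): H = diag(36, 72).
Both eigenvalues are positive, so H is positive definite: a local minimum.

local minimum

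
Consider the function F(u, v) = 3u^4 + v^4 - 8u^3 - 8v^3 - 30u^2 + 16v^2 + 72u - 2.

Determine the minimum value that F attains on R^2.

F(u,v) separates as P(u) + Q(v) − 2, so its minimum is min P + min Q − 2.
P'(u) = 12(u - 3)(u - 1)(u + 2) vanishes at u ∈ {-2, 1, 3}; Q'(v) = 4v(v - 4)(v - 2) vanishes at v ∈ {0, 2, 4}.
Local minima of P (where P''>0): P(-2)=-152, P(3)=-27. Local minima of Q: Q(0)=0, Q(4)=0.
So the global minimum of F is P(-2) + Q(0) − 2 = -152 + 0 − 2 = -154, attained at (-2, 0).

-154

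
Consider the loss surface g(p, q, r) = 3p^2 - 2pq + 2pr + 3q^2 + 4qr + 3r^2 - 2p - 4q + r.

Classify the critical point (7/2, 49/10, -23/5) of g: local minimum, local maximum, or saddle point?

The Hessian is constant: H = [[6, -2, 2], [-2, 6, 4], [2, 4, 6]].
Leading principal minors: Δ₁ = 6, Δ₂ = 32, Δ₃ = 40.
All leading minors are positive, so H is positive definite: a local minimum.

local minimum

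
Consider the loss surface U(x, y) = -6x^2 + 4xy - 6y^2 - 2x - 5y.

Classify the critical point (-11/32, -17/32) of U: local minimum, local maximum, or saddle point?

local maximum

The Hessian of U is constant: H = [[-12, 4], [4, -12]].
det(H) = (-12)·(-12) − 4² = 128.
det(H) > 0 and tr(H) = -24 < 0, so H is negative definite and the point is a local maximum.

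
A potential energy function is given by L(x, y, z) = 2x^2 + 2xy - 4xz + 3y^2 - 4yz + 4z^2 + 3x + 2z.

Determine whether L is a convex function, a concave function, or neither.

L is quadratic, so its Hessian is the constant matrix H = [[4, 2, -4], [2, 6, -4], [-4, -4, 8]].
Leading principal minors: 4, 20, 64.
All positive ⇒ H ≻ 0 ⇒ convex.

convex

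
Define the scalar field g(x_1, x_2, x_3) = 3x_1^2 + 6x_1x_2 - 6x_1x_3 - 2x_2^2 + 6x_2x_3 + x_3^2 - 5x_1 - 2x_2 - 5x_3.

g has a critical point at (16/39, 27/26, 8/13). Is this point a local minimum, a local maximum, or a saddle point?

saddle point

The Hessian is constant: H = [[6, 6, -6], [6, -4, 6], [-6, 6, 2]].
Leading principal minors: Δ₁ = 6, Δ₂ = -60, Δ₃ = -624.
The minors fit neither the all-positive nor the alternating-sign pattern, so H is indefinite: a saddle point.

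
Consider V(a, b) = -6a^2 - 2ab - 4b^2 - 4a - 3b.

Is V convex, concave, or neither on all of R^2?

concave

V is quadratic, so its Hessian is the constant matrix H = [[-12, -2], [-2, -8]].
det(H) = 92, tr(H) = -20.
det(H) > 0 and tr(H) < 0, so H is negative definite everywhere: concave.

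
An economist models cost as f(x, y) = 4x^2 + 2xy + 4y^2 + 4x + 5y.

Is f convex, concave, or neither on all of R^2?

convex

f is quadratic, so its Hessian is the constant matrix H = [[8, 2], [2, 8]].
det(H) = 60, tr(H) = 16.
det(H) > 0 and tr(H) > 0, so H is positive definite everywhere: convex.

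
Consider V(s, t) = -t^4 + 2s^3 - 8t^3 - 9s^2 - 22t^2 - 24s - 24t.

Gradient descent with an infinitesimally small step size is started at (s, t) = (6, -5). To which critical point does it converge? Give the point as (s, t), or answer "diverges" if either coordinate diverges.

diverges

V is separable, so gradient descent decouples: s follows -∂V/∂s, t follows -∂V/∂t.
∂V/∂s = 6(s - 4)(s + 1); at s=6 this is 84, so s decreases.
∂V/∂t = -4(t + 1)(t + 2)(t + 3); at t=-5 this is 96, so t decreases.
The t-coordinate has no critical point in that direction and runs off to infinity.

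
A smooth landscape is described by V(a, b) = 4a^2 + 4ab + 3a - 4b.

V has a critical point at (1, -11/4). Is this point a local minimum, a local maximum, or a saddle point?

The Hessian of V is constant: H = [[8, 4], [4, 0]].
det(H) = 8·0 − 4² = -16.
Since det(H) < 0, H is indefinite and the critical point is a saddle point.

saddle point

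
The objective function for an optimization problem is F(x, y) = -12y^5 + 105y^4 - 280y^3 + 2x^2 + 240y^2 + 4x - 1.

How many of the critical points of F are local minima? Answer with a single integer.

F separates as a function of x plus a function of y, so ∇F=0 decouples.
∂F/∂x = 4(x + 1) = 0 at x ∈ {-1}; ∂F/∂y = -60y(y - 4)(y - 2)(y - 1) = 0 at y ∈ {0, 1, 2, 4}.
The Hessian is diagonal: diag(F_xx, F_yy). Second derivatives: F_xx(-1)=4; F_yy(0)=480, F_yy(1)=-180, F_yy(2)=240, F_yy(4)=-1440.
Local minima occur where both diagonal entries positive: (-1, 0), (-1, 2). Count: 2.

2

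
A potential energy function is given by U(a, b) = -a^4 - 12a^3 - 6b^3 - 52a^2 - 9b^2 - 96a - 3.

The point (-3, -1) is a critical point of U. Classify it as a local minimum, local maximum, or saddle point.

local minimum

The mixed partial ∂²U/∂a∂b is 0, so the Hessian at any point is diag(U_aa, U_bb) = diag(-4(3a^2 + 18a + 26), -18(2b + 1)).
At (-3, -1): H = diag(4, 18).
Both eigenvalues are positive, so H is positive definite: a local minimum.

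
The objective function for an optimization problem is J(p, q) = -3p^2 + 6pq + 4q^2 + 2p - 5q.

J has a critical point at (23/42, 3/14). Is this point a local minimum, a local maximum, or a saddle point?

saddle point

The Hessian of J is constant: H = [[-6, 6], [6, 8]].
det(H) = (-6)·8 − 6² = -84.
Since det(H) < 0, H is indefinite and the critical point is a saddle point.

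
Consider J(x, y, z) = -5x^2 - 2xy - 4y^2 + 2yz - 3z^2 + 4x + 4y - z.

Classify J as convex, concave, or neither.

J is quadratic, so its Hessian is the constant matrix H = [[-10, -2, 0], [-2, -8, 2], [0, 2, -6]].
Leading principal minors: -10, 76, -416.
Signs alternate −, +, − ⇒ H ≺ 0 ⇒ concave.

concave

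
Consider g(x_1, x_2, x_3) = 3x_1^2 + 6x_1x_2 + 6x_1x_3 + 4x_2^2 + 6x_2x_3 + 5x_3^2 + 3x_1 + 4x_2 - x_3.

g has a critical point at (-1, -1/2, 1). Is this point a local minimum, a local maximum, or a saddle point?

The Hessian is constant: H = [[6, 6, 6], [6, 8, 6], [6, 6, 10]].
Leading principal minors: Δ₁ = 6, Δ₂ = 12, Δ₃ = 48.
All leading minors are positive, so H is positive definite: a local minimum.

local minimum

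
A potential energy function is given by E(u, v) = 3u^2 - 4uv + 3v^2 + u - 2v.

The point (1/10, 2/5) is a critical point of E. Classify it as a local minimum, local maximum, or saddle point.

The Hessian of E is constant: H = [[6, -4], [-4, 6]].
det(H) = 6·6 − (-4)² = 20.
det(H) > 0 and tr(H) = 12 > 0, so H is positive definite and the point is a local minimum.

local minimum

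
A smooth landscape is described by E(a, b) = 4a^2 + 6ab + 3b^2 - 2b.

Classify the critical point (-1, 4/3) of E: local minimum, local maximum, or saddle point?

local minimum

The Hessian of E is constant: H = [[8, 6], [6, 6]].
det(H) = 8·6 − 6² = 12.
det(H) > 0 and tr(H) = 14 > 0, so H is positive definite and the point is a local minimum.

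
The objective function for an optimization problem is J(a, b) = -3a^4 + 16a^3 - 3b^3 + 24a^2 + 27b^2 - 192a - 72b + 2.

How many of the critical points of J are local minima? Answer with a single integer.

J separates as a function of a plus a function of b, so ∇J=0 decouples.
∂J/∂a = -12(a - 4)(a - 2)(a + 2) = 0 at a ∈ {-2, 2, 4}; ∂J/∂b = -9(b - 4)(b - 2) = 0 at b ∈ {2, 4}.
The Hessian is diagonal: diag(J_aa, J_bb). Second derivatives: J_aa(-2)=-288, J_aa(2)=96, J_aa(4)=-144; J_bb(2)=18, J_bb(4)=-18.
Local minima occur where both diagonal entries positive: (2, 2). Count: 1.

1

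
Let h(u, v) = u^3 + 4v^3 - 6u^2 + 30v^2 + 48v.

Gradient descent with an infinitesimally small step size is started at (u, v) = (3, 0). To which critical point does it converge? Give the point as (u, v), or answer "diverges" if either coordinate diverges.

(4, -1)

h is separable, so gradient descent decouples: u follows -∂h/∂u, v follows -∂h/∂v.
∂h/∂u = 3u(u - 4); at u=3 this is -9, so u increases.
∂h/∂v = 12(v + 1)(v + 4); at v=0 this is 48, so v decreases.
u converges to its nearest critical value 4 (a local min of the u-part); v converges to -1. The iterate converges to (4, -1).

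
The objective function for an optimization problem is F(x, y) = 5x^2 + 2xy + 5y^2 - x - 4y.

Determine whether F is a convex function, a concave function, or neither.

convex

F is quadratic, so its Hessian is the constant matrix H = [[10, 2], [2, 10]].
det(H) = 96, tr(H) = 20.
det(H) > 0 and tr(H) > 0, so H is positive definite everywhere: convex.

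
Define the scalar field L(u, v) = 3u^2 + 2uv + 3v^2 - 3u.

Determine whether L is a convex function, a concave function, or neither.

convex

L is quadratic, so its Hessian is the constant matrix H = [[6, 2], [2, 6]].
det(H) = 32, tr(H) = 12.
det(H) > 0 and tr(H) > 0, so H is positive definite everywhere: convex.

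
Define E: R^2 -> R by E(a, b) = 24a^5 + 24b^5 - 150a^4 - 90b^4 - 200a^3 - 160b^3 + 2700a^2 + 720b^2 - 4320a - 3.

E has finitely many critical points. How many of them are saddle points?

E separates as a function of a plus a function of b, so ∇E=0 decouples.
∂E/∂a = 120(a - 4)(a - 3)(a - 1)(a + 3) = 0 at a ∈ {-3, 1, 3, 4}; ∂E/∂b = 120b(b - 3)(b - 2)(b + 2) = 0 at b ∈ {-2, 0, 2, 3}.
The Hessian is diagonal: diag(E_aa, E_bb). Second derivatives: E_aa(-3)=-20160, E_aa(1)=2880, E_aa(3)=-1440, E_aa(4)=2520; E_bb(-2)=-4800, E_bb(0)=1440, E_bb(2)=-960, E_bb(3)=1800.
Saddle points occur where the two diagonal entries have opposite signs: (-3, 0), (-3, 3), (1, -2), (1, 2), (3, 0), (3, 3), (4, -2), (4, 2). Count: 8.

8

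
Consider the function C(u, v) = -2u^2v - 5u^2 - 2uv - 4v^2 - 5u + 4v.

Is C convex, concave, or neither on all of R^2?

neither

The term -2u^2v is cubic, so the Hessian is not constant.
∂²C/∂u² = -4v - 10, which takes both signs as v varies (negative for sufficiently large v). A diagonal entry of the Hessian changing sign means the Hessian is neither positive- nor negative-semidefinite on all of R^2.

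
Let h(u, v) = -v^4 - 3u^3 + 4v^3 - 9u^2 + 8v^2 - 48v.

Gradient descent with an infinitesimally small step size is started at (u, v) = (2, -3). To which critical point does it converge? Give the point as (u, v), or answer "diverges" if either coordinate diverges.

diverges

h is separable, so gradient descent decouples: u follows -∂h/∂u, v follows -∂h/∂v.
∂h/∂u = -9u(u + 2); at u=2 this is -72, so u increases.
∂h/∂v = -4(v - 3)(v - 2)(v + 2); at v=-3 this is 120, so v decreases.
The u-coordinate has no critical point in that direction and runs off to infinity.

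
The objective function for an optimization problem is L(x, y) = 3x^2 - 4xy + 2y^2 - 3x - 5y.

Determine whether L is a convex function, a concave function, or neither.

L is quadratic, so its Hessian is the constant matrix H = [[6, -4], [-4, 4]].
det(H) = 8, tr(H) = 10.
det(H) > 0 and tr(H) > 0, so H is positive definite everywhere: convex.

convex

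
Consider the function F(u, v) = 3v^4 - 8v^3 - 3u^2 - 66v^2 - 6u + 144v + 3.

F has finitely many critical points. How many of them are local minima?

0

F separates as a function of u plus a function of v, so ∇F=0 decouples.
∂F/∂u = -6(u + 1) = 0 at u ∈ {-1}; ∂F/∂v = 12(v - 4)(v - 1)(v + 3) = 0 at v ∈ {-3, 1, 4}.
The Hessian is diagonal: diag(F_uu, F_vv). Second derivatives: F_uu(-1)=-6; F_vv(-3)=336, F_vv(1)=-144, F_vv(4)=252.
Local minima occur where both diagonal entries positive: none. Count: 0.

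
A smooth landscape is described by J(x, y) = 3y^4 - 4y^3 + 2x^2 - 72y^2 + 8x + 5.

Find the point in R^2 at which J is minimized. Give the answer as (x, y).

J(x,y) separates as P(x) + Q(y) + 5, so its minimum is min P + min Q + 5.
P'(x) = 4x + 8 vanishes at x ∈ {-2}; Q'(y) = 12y(y - 4)(y + 3) vanishes at y ∈ {-3, 0, 4}.
Local minima of P (where P''>0): P(-2)=-8. Local minima of Q: Q(-3)=-297, Q(4)=-640.
So the global minimum of J is P(-2) + Q(4) + 5 = -8 − 640 + 5 = -643, attained at (-2, 4).

(-2, 4)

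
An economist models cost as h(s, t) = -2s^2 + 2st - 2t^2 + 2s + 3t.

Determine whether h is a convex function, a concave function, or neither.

concave

h is quadratic, so its Hessian is the constant matrix H = [[-4, 2], [2, -4]].
det(H) = 12, tr(H) = -8.
det(H) > 0 and tr(H) < 0, so H is negative definite everywhere: concave.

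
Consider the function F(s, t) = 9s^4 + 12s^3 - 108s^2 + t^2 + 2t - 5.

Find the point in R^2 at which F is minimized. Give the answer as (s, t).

(-3, -1)

F(s,t) separates as P(s) + Q(t) − 5, so its minimum is min P + min Q − 5.
P'(s) = 36s(s - 2)(s + 3) vanishes at s ∈ {-3, 0, 2}; Q'(t) = 2(t + 1) vanishes at t ∈ {-1}.
Local minima of P (where P''>0): P(-3)=-567, P(2)=-192. Local minima of Q: Q(-1)=-1.
So the global minimum of F is P(-3) + Q(-1) − 5 = -567 − 1 − 5 = -573, attained at (-3, -1).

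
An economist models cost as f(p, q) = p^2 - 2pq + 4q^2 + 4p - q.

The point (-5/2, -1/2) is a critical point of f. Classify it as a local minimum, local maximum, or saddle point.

The Hessian of f is constant: H = [[2, -2], [-2, 8]].
det(H) = 2·8 − (-2)² = 12.
det(H) > 0 and tr(H) = 10 > 0, so H is positive definite and the point is a local minimum.

local minimum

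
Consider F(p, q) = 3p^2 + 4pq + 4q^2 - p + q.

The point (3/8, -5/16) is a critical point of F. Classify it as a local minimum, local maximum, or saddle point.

The Hessian of F is constant: H = [[6, 4], [4, 8]].
det(H) = 6·8 − 4² = 32.
det(H) > 0 and tr(H) = 14 > 0, so H is positive definite and the point is a local minimum.

local minimum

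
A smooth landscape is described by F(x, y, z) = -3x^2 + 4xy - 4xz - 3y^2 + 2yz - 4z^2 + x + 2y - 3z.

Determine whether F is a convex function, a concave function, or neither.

concave

F is quadratic, so its Hessian is the constant matrix H = [[-6, 4, -4], [4, -6, 2], [-4, 2, -8]].
Leading principal minors: -6, 20, -104.
Signs alternate −, +, − ⇒ H ≺ 0 ⇒ concave.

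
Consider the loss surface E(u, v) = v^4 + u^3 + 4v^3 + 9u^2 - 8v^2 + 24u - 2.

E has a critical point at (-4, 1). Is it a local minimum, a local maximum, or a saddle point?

The mixed partial ∂²E/∂u∂v is 0, so the Hessian at any point is diag(E_uu, E_vv) = diag(6(u + 3), 4(3v^2 + 6v - 4)).
At (-4, 1): H = diag(-6, 20).
The eigenvalues have opposite signs, so H is indefinite: a saddle point.

saddle point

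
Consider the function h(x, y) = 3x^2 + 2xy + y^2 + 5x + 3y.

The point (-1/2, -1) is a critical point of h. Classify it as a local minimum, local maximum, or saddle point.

The Hessian of h is constant: H = [[6, 2], [2, 2]].
det(H) = 6·2 − 2² = 8.
det(H) > 0 and tr(H) = 8 > 0, so H is positive definite and the point is a local minimum.

local minimum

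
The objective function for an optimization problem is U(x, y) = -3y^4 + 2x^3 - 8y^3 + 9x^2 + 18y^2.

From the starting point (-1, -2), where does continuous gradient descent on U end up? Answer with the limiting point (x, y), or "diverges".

U is separable, so gradient descent decouples: x follows -∂U/∂x, y follows -∂U/∂y.
∂U/∂x = 6x(x + 3); at x=-1 this is -12, so x increases.
∂U/∂y = -12y(y - 1)(y + 3); at y=-2 this is -72, so y increases.
x converges to its nearest critical value 0 (a local min of the x-part); y converges to 0. The iterate converges to (0, 0).

(0, 0)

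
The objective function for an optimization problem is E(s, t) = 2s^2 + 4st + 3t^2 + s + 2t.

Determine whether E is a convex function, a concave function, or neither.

convex

E is quadratic, so its Hessian is the constant matrix H = [[4, 4], [4, 6]].
det(H) = 8, tr(H) = 10.
det(H) > 0 and tr(H) > 0, so H is positive definite everywhere: convex.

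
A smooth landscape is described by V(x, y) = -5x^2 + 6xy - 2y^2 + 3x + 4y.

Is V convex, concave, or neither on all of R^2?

V is quadratic, so its Hessian is the constant matrix H = [[-10, 6], [6, -4]].
det(H) = 4, tr(H) = -14.
det(H) > 0 and tr(H) < 0, so H is negative definite everywhere: concave.

concave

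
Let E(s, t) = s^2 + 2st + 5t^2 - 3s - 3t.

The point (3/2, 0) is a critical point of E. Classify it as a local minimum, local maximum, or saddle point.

The Hessian of E is constant: H = [[2, 2], [2, 10]].
det(H) = 2·10 − 2² = 16.
det(H) > 0 and tr(H) = 12 > 0, so H is positive definite and the point is a local minimum.

local minimum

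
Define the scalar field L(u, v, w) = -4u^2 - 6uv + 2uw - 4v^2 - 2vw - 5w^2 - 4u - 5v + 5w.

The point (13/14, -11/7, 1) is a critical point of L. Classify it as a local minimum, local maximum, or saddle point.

local maximum

The Hessian is constant: H = [[-8, -6, 2], [-6, -8, -2], [2, -2, -10]].
Leading principal minors: Δ₁ = -8, Δ₂ = 28, Δ₃ = -168.
The minors alternate sign starting negative (−, +, −), so H is negative definite: a local maximum.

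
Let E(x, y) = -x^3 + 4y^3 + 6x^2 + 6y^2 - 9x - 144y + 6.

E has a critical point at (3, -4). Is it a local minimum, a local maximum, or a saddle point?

local maximum

The mixed partial ∂²E/∂x∂y is 0, so the Hessian at any point is diag(E_xx, E_yy) = diag(6(-x + 2), 12(2y + 1)).
At (3, -4): H = diag(-6, -84).
Both eigenvalues are negative, so H is negative definite: a local maximum.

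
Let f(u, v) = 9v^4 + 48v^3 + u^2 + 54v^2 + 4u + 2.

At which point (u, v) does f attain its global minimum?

(-2, -3)

f(u,v) separates as P(u) + Q(v) + 2, so its minimum is min P + min Q + 2.
P'(u) = 2u + 4 vanishes at u ∈ {-2}; Q'(v) = 36v(v + 1)(v + 3) vanishes at v ∈ {-3, -1, 0}.
Local minima of P (where P''>0): P(-2)=-4. Local minima of Q: Q(-3)=-81, Q(0)=0.
So the global minimum of f is P(-2) + Q(-3) + 2 = -4 − 81 + 2 = -83, attained at (-2, -3).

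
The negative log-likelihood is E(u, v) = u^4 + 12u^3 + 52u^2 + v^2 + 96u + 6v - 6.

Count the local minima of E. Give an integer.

2

E separates as a function of u plus a function of v, so ∇E=0 decouples.
∂E/∂u = 4(u + 2)(u + 3)(u + 4) = 0 at u ∈ {-4, -3, -2}; ∂E/∂v = 2(v + 3) = 0 at v ∈ {-3}.
The Hessian is diagonal: diag(E_uu, E_vv). Second derivatives: E_uu(-4)=8, E_uu(-3)=-4, E_uu(-2)=8; E_vv(-3)=2.
Local minima occur where both diagonal entries positive: (-4, -3), (-2, -3). Count: 2.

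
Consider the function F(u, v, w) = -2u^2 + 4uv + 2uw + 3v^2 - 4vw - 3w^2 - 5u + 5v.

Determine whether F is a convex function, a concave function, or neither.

F is quadratic, so its Hessian is the constant matrix H = [[-4, 4, 2], [4, 6, -4], [2, -4, -6]].
Leading principal minors: -4, -40, 216.
Neither pattern holds ⇒ H is indefinite ⇒ neither convex nor concave.

neither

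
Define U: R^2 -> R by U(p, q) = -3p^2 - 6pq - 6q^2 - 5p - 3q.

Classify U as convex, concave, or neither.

U is quadratic, so its Hessian is the constant matrix H = [[-6, -6], [-6, -12]].
det(H) = 36, tr(H) = -18.
det(H) > 0 and tr(H) < 0, so H is negative definite everywhere: concave.

concave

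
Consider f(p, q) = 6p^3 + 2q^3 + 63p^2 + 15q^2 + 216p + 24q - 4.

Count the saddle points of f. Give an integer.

2

f separates as a function of p plus a function of q, so ∇f=0 decouples.
∂f/∂p = 18(p + 3)(p + 4) = 0 at p ∈ {-4, -3}; ∂f/∂q = 6(q + 1)(q + 4) = 0 at q ∈ {-4, -1}.
The Hessian is diagonal: diag(f_pp, f_qq). Second derivatives: f_pp(-4)=-18, f_pp(-3)=18; f_qq(-4)=-18, f_qq(-1)=18.
Saddle points occur where the two diagonal entries have opposite signs: (-4, -1), (-3, -4). Count: 2.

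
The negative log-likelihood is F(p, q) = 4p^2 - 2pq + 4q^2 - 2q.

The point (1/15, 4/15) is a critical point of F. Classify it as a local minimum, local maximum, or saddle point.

The Hessian of F is constant: H = [[8, -2], [-2, 8]].
det(H) = 8·8 − (-2)² = 60.
det(H) > 0 and tr(H) = 16 > 0, so H is positive definite and the point is a local minimum.

local minimum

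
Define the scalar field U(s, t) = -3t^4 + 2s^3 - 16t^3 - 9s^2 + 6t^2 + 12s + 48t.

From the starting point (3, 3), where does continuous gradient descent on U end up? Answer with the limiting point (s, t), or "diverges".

U is separable, so gradient descent decouples: s follows -∂U/∂s, t follows -∂U/∂t.
∂U/∂s = 6(s - 2)(s - 1); at s=3 this is 12, so s decreases.
∂U/∂t = -12(t - 1)(t + 1)(t + 4); at t=3 this is -672, so t increases.
The t-coordinate has no critical point in that direction and runs off to infinity.

diverges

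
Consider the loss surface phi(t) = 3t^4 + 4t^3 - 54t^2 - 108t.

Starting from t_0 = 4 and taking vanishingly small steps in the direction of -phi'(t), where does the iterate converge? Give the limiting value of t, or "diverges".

3

phi'(t) = 12(t - 3)(t + 1)(t + 3), so phi'(4) = 420.
Gradient descent moves in the -phi' direction, i.e. t is decreasing.
The nearest critical point in that direction is t = 3, where phi'' = 288 > 0 (a local minimum). The iterate converges there.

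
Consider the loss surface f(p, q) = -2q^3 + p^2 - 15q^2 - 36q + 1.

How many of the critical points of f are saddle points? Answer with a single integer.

1

f separates as a function of p plus a function of q, so ∇f=0 decouples.
∂f/∂p = 2p = 0 at p ∈ {0}; ∂f/∂q = -6(q + 2)(q + 3) = 0 at q ∈ {-3, -2}.
The Hessian is diagonal: diag(f_pp, f_qq). Second derivatives: f_pp(0)=2; f_qq(-3)=6, f_qq(-2)=-6.
Saddle points occur where the two diagonal entries have opposite signs: (0, -2). Count: 1.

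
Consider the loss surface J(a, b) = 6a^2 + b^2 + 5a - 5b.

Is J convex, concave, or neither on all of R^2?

convex

J is quadratic, so its Hessian is the constant matrix H = [[12, 0], [0, 2]].
det(H) = 24, tr(H) = 14.
det(H) > 0 and tr(H) > 0, so H is positive definite everywhere: convex.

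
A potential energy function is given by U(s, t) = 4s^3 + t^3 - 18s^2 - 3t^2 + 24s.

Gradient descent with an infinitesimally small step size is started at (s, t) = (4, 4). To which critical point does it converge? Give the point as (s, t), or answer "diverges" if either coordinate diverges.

U is separable, so gradient descent decouples: s follows -∂U/∂s, t follows -∂U/∂t.
∂U/∂s = 12(s - 2)(s - 1); at s=4 this is 72, so s decreases.
∂U/∂t = 3t(t - 2); at t=4 this is 24, so t decreases.
s converges to its nearest critical value 2 (a local min of the s-part); t converges to 2. The iterate converges to (2, 2).

(2, 2)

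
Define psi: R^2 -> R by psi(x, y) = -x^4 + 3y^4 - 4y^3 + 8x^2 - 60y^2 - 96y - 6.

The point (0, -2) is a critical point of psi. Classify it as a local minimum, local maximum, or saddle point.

local minimum

The mixed partial ∂²psi/∂x∂y is 0, so the Hessian at any point is diag(psi_xx, psi_yy) = diag(4(-3x^2 + 4), 12(3y^2 - 2y - 10)).
At (0, -2): H = diag(16, 72).
Both eigenvalues are positive, so H is positive definite: a local minimum.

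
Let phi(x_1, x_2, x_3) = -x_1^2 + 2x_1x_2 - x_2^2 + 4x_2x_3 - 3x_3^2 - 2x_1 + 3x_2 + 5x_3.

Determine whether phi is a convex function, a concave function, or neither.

phi is quadratic, so its Hessian is the constant matrix H = [[-2, 2, 0], [2, -2, 4], [0, 4, -6]].
Leading principal minors: -2, 0, 32.
Neither pattern holds ⇒ H is indefinite ⇒ neither convex nor concave.

neither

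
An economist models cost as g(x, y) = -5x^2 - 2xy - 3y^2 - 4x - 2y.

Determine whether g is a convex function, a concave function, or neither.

g is quadratic, so its Hessian is the constant matrix H = [[-10, -2], [-2, -6]].
det(H) = 56, tr(H) = -16.
det(H) > 0 and tr(H) < 0, so H is negative definite everywhere: concave.

concave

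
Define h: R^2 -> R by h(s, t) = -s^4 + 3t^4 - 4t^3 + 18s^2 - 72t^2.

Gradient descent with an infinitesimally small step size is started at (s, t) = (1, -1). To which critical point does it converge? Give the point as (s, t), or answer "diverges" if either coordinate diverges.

h is separable, so gradient descent decouples: s follows -∂h/∂s, t follows -∂h/∂t.
∂h/∂s = -4s(s - 3)(s + 3); at s=1 this is 32, so s decreases.
∂h/∂t = 12t(t - 4)(t + 3); at t=-1 this is 120, so t decreases.
s converges to its nearest critical value 0 (a local min of the s-part); t converges to -3. The iterate converges to (0, -3).

(0, -3)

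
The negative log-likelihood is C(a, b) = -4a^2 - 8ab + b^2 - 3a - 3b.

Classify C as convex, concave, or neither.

C is quadratic, so its Hessian is the constant matrix H = [[-8, -8], [-8, 2]].
det(H) = -80, tr(H) = -6.
det(H) < 0, so H is indefinite: neither convex nor concave.

neither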